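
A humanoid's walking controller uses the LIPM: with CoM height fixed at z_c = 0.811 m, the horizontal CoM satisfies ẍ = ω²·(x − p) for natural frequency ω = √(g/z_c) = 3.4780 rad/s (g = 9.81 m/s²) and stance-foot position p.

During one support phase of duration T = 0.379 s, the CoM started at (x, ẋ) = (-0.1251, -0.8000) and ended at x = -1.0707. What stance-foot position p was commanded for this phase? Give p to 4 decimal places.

ωT = 3.4780·0.379 = 1.318162; cosh(ωT) = 2.002087, sinh(ωT) = 1.734460
x(T) = p + (x₀−p)·cosh(ωT) + (ẋ₀/ω)·sinh(ωT) ⇒ p·(1 − cosh) = x(T) − x₀·cosh − (ẋ₀/ω)·sinh
numerator   = -1.0707 − (-0.1251)·2.002087 − (-0.8000/3.4780)·1.734460 = -0.421283
denominator = 1 − 2.002087 = -1.002087
p = -0.421283 / -1.002087 = 0.4204

p = 0.4204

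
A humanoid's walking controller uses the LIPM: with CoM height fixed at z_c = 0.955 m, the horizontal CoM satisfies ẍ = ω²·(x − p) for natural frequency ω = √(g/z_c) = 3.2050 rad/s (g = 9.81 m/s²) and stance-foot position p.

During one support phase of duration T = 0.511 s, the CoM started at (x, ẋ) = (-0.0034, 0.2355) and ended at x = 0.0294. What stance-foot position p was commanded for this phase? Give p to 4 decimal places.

ωT = 3.2050·0.511 = 1.637755; cosh(ωT) = 2.669013, sinh(ωT) = 2.474597
x(T) = p + (x₀−p)·cosh(ωT) + (ẋ₀/ω)·sinh(ωT) ⇒ p·(1 − cosh) = x(T) − x₀·cosh − (ẋ₀/ω)·sinh
numerator   = 0.0294 − (-0.0034)·2.669013 − (0.2355/3.2050)·2.474597 = -0.143356
denominator = 1 − 2.669013 = -1.669013
p = -0.143356 / -1.669013 = 0.0859

p = 0.0859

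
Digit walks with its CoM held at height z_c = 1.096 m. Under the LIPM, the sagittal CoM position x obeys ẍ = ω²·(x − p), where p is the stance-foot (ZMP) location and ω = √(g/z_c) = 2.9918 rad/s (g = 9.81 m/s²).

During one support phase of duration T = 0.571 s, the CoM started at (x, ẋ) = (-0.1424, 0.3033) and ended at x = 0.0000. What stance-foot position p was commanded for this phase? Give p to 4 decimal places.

p = -0.0731

ωT = 2.9918·0.571 = 1.708318; cosh(ωT) = 2.850419, sinh(ωT) = 2.669249
x(T) = p + (x₀−p)·cosh(ωT) + (ẋ₀/ω)·sinh(ωT) ⇒ p·(1 − cosh) = x(T) − x₀·cosh − (ẋ₀/ω)·sinh
numerator   = -0.0000 − (-0.1424)·2.850419 − (0.3033/2.9918)·2.669249 = 0.135299
denominator = 1 − 2.850419 = -1.850419
p = 0.135299 / -1.850419 = -0.0731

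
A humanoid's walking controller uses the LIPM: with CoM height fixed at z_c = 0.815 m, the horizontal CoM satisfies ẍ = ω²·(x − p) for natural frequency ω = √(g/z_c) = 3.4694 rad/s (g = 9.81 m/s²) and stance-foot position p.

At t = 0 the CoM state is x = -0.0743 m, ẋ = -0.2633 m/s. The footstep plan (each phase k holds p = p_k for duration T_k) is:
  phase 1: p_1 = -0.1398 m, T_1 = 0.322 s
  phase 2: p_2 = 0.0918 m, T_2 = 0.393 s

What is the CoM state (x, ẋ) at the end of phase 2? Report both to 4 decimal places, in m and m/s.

x = -0.4467, ẋ = -1.7039

phase 1: p=-0.1398, T=0.322, ωT=1.117147, cosh=1.691667, sinh=1.364455; start (x,ẋ)=(-0.074300, -0.263300) → end (x,ẋ)=(-0.132547, -0.135349)
phase 2: p=0.0918, T=0.393, ωT=1.363474, cosh=2.082762, sinh=1.826991; start (x,ẋ)=(-0.132547, -0.135349) → end (x,ẋ)=(-0.446737, -1.703939)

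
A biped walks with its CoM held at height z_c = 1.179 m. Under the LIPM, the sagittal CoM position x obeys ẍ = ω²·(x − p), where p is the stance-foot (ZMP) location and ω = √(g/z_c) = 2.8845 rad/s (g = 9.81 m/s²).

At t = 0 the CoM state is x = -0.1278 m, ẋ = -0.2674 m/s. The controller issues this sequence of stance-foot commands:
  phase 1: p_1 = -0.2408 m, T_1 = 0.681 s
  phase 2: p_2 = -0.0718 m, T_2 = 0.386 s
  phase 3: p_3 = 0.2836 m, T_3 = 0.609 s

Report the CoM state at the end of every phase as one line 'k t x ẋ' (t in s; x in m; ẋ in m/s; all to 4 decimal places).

1 0.6810 -0.1540 0.1671
2 1.0670 -0.1318 -0.0402
3 1.6760 -0.9945 -3.4869

phase 1: p=-0.2408, T=0.681, ωT=1.964345, cosh=3.635242, sinh=3.494995; start (x,ẋ)=(-0.127800, -0.267400) → end (x,ẋ)=(-0.154012, 0.167124)
phase 2: p=-0.0718, T=0.386, ωT=1.113417, cosh=1.686590, sinh=1.358155; start (x,ẋ)=(-0.154012, 0.167124) → end (x,ẋ)=(-0.131768, -0.040203)
phase 3: p=0.2836, T=0.609, ωT=1.756660, cosh=2.982840, sinh=2.810219; start (x,ẋ)=(-0.131768, -0.040203) → end (x,ẋ)=(-0.994543, -3.486923)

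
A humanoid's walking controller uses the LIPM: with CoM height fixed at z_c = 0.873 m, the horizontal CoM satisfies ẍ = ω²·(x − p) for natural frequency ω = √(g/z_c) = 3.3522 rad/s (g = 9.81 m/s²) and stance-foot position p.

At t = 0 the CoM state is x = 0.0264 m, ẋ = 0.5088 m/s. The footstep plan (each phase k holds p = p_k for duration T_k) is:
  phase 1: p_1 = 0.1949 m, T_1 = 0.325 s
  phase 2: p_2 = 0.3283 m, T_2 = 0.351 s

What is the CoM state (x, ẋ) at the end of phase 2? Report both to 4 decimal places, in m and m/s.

x = -0.0058, ẋ = -0.8708

phase 1: p=0.1949, T=0.325, ωT=1.089465, cosh=1.654540, sinh=1.318143; start (x,ẋ)=(0.026400, 0.508800) → end (x,ẋ)=(0.116179, 0.097282)
phase 2: p=0.3283, T=0.351, ωT=1.176622, cosh=1.775859, sinh=1.467541; start (x,ẋ)=(0.116179, 0.097282) → end (x,ẋ)=(-0.005808, -0.870767)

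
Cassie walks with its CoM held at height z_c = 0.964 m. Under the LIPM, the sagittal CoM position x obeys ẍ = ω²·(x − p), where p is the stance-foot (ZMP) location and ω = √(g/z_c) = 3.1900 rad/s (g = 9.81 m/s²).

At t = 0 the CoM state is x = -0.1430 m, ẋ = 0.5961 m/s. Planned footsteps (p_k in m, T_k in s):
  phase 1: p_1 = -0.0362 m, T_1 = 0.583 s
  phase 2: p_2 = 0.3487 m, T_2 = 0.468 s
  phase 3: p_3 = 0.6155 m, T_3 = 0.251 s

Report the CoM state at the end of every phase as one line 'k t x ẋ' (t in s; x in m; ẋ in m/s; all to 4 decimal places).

1 0.5830 0.1980 0.8931
2 1.0510 0.5880 1.0721
3 1.3020 0.8775 1.3566

phase 1: p=-0.0362, T=0.583, ωT=1.859770, cosh=3.288984, sinh=3.133276; start (x,ẋ)=(-0.143000, 0.596100) → end (x,ẋ)=(0.198037, 0.893081)
phase 2: p=0.3487, T=0.468, ωT=1.492920, cosh=2.337393, sinh=2.112678; start (x,ẋ)=(0.198037, 0.893081) → end (x,ẋ)=(0.588012, 1.072096)
phase 3: p=0.6155, T=0.251, ωT=0.800690, cosh=1.338048, sinh=0.889029; start (x,ẋ)=(0.588012, 1.072096) → end (x,ẋ)=(0.877505, 1.356559)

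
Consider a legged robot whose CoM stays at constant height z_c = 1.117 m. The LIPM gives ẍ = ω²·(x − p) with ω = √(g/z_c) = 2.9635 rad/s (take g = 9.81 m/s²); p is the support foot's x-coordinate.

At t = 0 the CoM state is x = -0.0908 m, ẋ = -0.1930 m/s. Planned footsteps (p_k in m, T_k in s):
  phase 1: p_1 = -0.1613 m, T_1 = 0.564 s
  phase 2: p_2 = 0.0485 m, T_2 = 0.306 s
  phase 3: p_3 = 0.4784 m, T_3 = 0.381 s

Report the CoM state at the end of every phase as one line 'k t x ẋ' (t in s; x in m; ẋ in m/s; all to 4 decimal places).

1 0.5640 -0.1343 0.0046
2 0.8700 -0.2131 -0.5547
3 1.2510 -0.9619 -3.7851

phase 1: p=-0.1613, T=0.564, ωT=1.671414, cosh=2.753833, sinh=2.565852; start (x,ẋ)=(-0.090800, -0.193000) → end (x,ẋ)=(-0.134258, 0.004585)
phase 2: p=0.0485, T=0.306, ωT=0.906831, cosh=1.440132, sinh=1.036330; start (x,ẋ)=(-0.134258, 0.004585) → end (x,ẋ)=(-0.213092, -0.554675)
phase 3: p=0.4784, T=0.381, ωT=1.129093, cosh=1.708089, sinh=1.384763; start (x,ẋ)=(-0.213092, -0.554675) → end (x,ẋ)=(-0.961914, -3.785140)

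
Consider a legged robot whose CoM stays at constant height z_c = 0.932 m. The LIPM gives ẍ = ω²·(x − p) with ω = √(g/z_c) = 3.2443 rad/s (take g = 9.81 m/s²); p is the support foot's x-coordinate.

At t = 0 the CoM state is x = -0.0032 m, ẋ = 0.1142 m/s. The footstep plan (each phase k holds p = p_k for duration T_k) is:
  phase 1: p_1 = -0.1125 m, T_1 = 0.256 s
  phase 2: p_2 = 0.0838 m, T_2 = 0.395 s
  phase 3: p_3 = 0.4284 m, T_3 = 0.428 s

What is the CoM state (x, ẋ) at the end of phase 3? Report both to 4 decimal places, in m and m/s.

x = 0.6656, ẋ = 1.0854

phase 1: p=-0.1125, T=0.256, ωT=0.830541, cosh=1.365186, sinh=0.929373; start (x,ẋ)=(-0.003200, 0.114200) → end (x,ẋ)=(0.069429, 0.485462)
phase 2: p=0.0838, T=0.395, ωT=1.281499, cosh=1.939827, sinh=1.662206; start (x,ẋ)=(0.069429, 0.485462) → end (x,ẋ)=(0.304647, 0.864213)
phase 3: p=0.4284, T=0.428, ωT=1.388560, cosh=2.129254, sinh=1.879820; start (x,ẋ)=(0.304647, 0.864213) → end (x,ẋ)=(0.665644, 1.085400)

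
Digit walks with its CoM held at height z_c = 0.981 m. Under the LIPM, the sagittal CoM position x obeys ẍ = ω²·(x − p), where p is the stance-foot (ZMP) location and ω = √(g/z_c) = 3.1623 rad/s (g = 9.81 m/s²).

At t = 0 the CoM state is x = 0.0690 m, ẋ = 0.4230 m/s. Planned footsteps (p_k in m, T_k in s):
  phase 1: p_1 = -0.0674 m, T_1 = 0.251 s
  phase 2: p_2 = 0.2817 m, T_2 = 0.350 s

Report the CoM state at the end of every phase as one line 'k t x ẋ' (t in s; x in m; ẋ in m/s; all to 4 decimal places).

phase 1: p=-0.0674, T=0.251, ωT=0.793737, cosh=1.331899, sinh=0.879747; start (x,ẋ)=(0.069000, 0.423000) → end (x,ẋ)=(0.231949, 0.942862)
phase 2: p=0.2817, T=0.350, ωT=1.106805, cosh=1.677646, sinh=1.347033; start (x,ẋ)=(0.231949, 0.942862) → end (x,ẋ)=(0.599863, 1.369863)

1 0.2510 0.2319 0.9429
2 0.6010 0.5999 1.3699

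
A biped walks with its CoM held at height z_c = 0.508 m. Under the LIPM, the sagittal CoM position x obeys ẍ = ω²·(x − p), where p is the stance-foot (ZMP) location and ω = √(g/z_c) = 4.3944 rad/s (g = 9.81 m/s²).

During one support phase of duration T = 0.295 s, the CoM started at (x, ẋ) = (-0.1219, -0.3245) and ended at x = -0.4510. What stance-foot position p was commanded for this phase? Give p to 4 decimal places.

ωT = 4.3944·0.295 = 1.296348; cosh(ωT) = 1.964725, sinh(ωT) = 1.691196
x(T) = p + (x₀−p)·cosh(ωT) + (ẋ₀/ω)·sinh(ωT) ⇒ p·(1 − cosh) = x(T) − x₀·cosh − (ẋ₀/ω)·sinh
numerator   = -0.4510 − (-0.1219)·1.964725 − (-0.3245/4.3944)·1.691196 = -0.086615
denominator = 1 − 1.964725 = -0.964725
p = -0.086615 / -0.964725 = 0.0898

p = 0.0898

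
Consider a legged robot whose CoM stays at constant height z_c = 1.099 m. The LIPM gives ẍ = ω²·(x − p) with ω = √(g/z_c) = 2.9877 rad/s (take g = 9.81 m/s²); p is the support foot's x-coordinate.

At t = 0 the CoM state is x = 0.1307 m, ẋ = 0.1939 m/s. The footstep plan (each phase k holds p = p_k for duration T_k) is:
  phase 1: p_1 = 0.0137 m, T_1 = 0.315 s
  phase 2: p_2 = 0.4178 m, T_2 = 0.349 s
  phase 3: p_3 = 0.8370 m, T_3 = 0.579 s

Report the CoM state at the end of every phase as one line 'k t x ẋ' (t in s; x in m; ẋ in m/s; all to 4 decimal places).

1 0.3150 0.2570 0.6660
2 0.6640 0.4382 0.4652
3 1.2430 0.1024 -1.9011

phase 1: p=0.0137, T=0.315, ωT=0.941125, cosh=1.476526, sinh=1.086338; start (x,ẋ)=(0.130700, 0.193900) → end (x,ẋ)=(0.256956, 0.666040)
phase 2: p=0.4178, T=0.349, ωT=1.042707, cosh=1.594693, sinh=1.242194; start (x,ẋ)=(0.256956, 0.666040) → end (x,ẋ)=(0.438223, 0.465189)
phase 3: p=0.8370, T=0.579, ωT=1.729878, cosh=2.908637, sinh=2.731331; start (x,ẋ)=(0.438223, 0.465189) → end (x,ẋ)=(0.102373, -1.901116)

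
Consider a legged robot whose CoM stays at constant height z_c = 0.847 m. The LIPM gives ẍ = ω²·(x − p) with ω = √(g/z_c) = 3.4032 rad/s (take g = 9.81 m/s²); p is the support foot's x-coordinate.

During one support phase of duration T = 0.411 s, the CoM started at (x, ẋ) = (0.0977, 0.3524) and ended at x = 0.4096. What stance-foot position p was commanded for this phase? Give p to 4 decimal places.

ωT = 3.4032·0.411 = 1.398715; cosh(ωT) = 2.148454, sinh(ωT) = 1.901540
x(T) = p + (x₀−p)·cosh(ωT) + (ẋ₀/ω)·sinh(ωT) ⇒ p·(1 − cosh) = x(T) − x₀·cosh − (ẋ₀/ω)·sinh
numerator   = 0.4096 − (0.0977)·2.148454 − (0.3524/3.4032)·1.901540 = 0.002792
denominator = 1 − 2.148454 = -1.148454
p = 0.002792 / -1.148454 = -0.0024

p = -0.0024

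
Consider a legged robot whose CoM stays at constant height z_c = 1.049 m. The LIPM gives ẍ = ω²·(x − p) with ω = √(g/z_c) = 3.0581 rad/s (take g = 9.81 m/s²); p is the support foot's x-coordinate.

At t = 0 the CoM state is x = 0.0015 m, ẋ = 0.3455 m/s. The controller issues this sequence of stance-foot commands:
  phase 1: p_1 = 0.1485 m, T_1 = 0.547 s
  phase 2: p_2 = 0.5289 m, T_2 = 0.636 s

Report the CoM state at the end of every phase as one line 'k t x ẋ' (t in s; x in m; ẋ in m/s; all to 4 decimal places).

1 0.5470 0.0335 -0.2025
2 1.1830 -1.4656 -5.9117

phase 1: p=0.1485, T=0.547, ωT=1.672781, cosh=2.757342, sinh=2.569618; start (x,ẋ)=(0.001500, 0.345500) → end (x,ẋ)=(0.033483, -0.202486)
phase 2: p=0.5289, T=0.636, ωT=1.944952, cosh=3.568144, sinh=3.425150; start (x,ẋ)=(0.033483, -0.202486) → end (x,ẋ)=(-1.465610, -5.911724)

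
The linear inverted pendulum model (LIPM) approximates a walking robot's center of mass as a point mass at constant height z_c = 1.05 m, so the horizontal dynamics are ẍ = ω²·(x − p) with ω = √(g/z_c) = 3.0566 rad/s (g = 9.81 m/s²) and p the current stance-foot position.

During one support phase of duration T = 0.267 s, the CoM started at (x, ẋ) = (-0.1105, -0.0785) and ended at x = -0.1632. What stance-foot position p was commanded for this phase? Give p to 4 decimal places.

ωT = 3.0566·0.267 = 0.816112; cosh(ωT) = 1.351919, sinh(ωT) = 0.909771
x(T) = p + (x₀−p)·cosh(ωT) + (ẋ₀/ω)·sinh(ωT) ⇒ p·(1 − cosh) = x(T) − x₀·cosh − (ẋ₀/ω)·sinh
numerator   = -0.1632 − (-0.1105)·1.351919 − (-0.0785/3.0566)·0.909771 = 0.009552
denominator = 1 − 1.351919 = -0.351919
p = 0.009552 / -0.351919 = -0.0271

p = -0.0271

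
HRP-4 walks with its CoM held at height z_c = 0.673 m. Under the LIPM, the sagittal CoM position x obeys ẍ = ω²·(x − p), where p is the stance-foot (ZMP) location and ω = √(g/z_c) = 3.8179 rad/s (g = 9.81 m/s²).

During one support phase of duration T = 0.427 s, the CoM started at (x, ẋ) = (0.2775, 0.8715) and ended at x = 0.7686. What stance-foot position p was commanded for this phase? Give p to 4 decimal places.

p = 0.3194

ωT = 3.8179·0.427 = 1.630243; cosh(ωT) = 2.650499, sinh(ωT) = 2.454617
x(T) = p + (x₀−p)·cosh(ωT) + (ẋ₀/ω)·sinh(ωT) ⇒ p·(1 − cosh) = x(T) − x₀·cosh − (ẋ₀/ω)·sinh
numerator   = 0.7686 − (0.2775)·2.650499 − (0.8715/3.8179)·2.454617 = -0.527221
denominator = 1 − 2.650499 = -1.650499
p = -0.527221 / -1.650499 = 0.3194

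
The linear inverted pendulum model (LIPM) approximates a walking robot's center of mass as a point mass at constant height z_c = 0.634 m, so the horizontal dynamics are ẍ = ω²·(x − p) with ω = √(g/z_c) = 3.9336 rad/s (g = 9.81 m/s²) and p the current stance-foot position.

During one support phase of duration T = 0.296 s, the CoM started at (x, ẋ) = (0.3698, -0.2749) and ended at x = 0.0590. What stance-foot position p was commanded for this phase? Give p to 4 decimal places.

p = 0.6465

ωT = 3.9336·0.296 = 1.164346; cosh(ωT) = 1.757976, sinh(ωT) = 1.445849
x(T) = p + (x₀−p)·cosh(ωT) + (ẋ₀/ω)·sinh(ωT) ⇒ p·(1 − cosh) = x(T) − x₀·cosh − (ẋ₀/ω)·sinh
numerator   = 0.0590 − (0.3698)·1.757976 − (-0.2749/3.9336)·1.445849 = -0.490056
denominator = 1 − 1.757976 = -0.757976
p = -0.490056 / -0.757976 = 0.6465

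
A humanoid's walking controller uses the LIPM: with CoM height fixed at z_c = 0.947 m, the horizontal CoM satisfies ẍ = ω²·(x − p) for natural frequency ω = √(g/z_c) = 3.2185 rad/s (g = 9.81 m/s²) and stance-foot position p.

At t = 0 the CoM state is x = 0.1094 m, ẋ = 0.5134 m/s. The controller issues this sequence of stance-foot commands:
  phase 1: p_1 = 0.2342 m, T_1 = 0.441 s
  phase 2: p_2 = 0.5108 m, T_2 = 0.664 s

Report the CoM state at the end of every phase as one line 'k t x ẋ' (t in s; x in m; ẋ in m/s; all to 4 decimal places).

phase 1: p=0.2342, T=0.441, ωT=1.419358, cosh=2.188168, sinh=1.946299; start (x,ẋ)=(0.109400, 0.513400) → end (x,ẋ)=(0.271581, 0.341638)
phase 2: p=0.5108, T=0.664, ωT=2.137084, cosh=4.296344, sinh=4.178345; start (x,ẋ)=(0.271581, 0.341638) → end (x,ẋ)=(-0.073443, -1.749223)

1 0.4410 0.2716 0.3416
2 1.1050 -0.0734 -1.7492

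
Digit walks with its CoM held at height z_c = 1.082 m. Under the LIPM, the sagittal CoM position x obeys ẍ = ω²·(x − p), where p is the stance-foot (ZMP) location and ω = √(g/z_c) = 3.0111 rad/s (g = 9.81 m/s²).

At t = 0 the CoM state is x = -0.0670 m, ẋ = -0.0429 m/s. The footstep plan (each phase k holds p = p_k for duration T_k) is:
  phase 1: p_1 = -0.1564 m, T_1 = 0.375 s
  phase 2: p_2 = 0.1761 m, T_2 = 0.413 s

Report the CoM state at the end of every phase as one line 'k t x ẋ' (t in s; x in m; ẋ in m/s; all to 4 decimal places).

1 0.3750 -0.0234 0.2995
2 0.7880 -0.0405 -0.3926

phase 1: p=-0.1564, T=0.375, ωT=1.129163, cosh=1.708184, sinh=1.384881; start (x,ẋ)=(-0.067000, -0.042900) → end (x,ẋ)=(-0.023419, 0.299518)
phase 2: p=0.1761, T=0.413, ωT=1.243584, cosh=1.878185, sinh=1.589836; start (x,ẋ)=(-0.023419, 0.299518) → end (x,ẋ)=(-0.040491, -0.392579)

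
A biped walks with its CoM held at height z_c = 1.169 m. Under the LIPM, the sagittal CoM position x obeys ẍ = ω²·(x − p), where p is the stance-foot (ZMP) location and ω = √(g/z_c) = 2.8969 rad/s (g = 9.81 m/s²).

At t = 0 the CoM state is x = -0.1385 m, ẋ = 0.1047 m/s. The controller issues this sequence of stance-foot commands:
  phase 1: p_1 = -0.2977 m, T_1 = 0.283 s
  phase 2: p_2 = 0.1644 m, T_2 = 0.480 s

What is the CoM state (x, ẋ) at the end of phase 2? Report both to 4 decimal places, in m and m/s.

x = 0.0762, ẋ = 0.0385

phase 1: p=-0.2977, T=0.283, ωT=0.819823, cosh=1.355304, sinh=0.914794; start (x,ẋ)=(-0.138500, 0.104700) → end (x,ẋ)=(-0.048873, 0.563791)
phase 2: p=0.1644, T=0.480, ωT=1.390512, cosh=2.132927, sinh=1.883979; start (x,ẋ)=(-0.048873, 0.563791) → end (x,ẋ)=(0.076162, 0.038544)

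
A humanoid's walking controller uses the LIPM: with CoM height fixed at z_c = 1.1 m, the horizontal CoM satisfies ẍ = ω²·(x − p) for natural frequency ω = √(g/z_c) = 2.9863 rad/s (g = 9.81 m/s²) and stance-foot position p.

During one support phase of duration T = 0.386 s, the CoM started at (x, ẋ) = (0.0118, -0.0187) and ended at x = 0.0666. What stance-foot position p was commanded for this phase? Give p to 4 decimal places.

ωT = 2.9863·0.386 = 1.152712; cosh(ωT) = 1.741274, sinh(ωT) = 1.425495
x(T) = p + (x₀−p)·cosh(ωT) + (ẋ₀/ω)·sinh(ωT) ⇒ p·(1 − cosh) = x(T) − x₀·cosh − (ẋ₀/ω)·sinh
numerator   = 0.0666 − (0.0118)·1.741274 − (-0.0187/2.9863)·1.425495 = 0.054979
denominator = 1 − 1.741274 = -0.741274
p = 0.054979 / -0.741274 = -0.0742

p = -0.0742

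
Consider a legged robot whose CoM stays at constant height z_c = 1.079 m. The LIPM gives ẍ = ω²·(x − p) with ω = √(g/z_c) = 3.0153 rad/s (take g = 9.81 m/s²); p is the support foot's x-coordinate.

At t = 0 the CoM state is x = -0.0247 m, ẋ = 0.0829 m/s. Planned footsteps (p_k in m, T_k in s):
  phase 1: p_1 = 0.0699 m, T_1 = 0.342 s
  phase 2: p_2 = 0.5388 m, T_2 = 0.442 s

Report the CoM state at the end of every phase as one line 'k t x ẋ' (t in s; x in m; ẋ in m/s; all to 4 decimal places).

phase 1: p=0.0699, T=0.342, ωT=1.031233, cosh=1.580544, sinh=1.223977; start (x,ẋ)=(-0.024700, 0.082900) → end (x,ẋ)=(-0.045969, -0.218109)
phase 2: p=0.5388, T=0.442, ωT=1.332763, cosh=2.027625, sinh=1.763878; start (x,ẋ)=(-0.045969, -0.218109) → end (x,ẋ)=(-0.774480, -3.552406)

1 0.3420 -0.0460 -0.2181
2 0.7840 -0.7745 -3.5524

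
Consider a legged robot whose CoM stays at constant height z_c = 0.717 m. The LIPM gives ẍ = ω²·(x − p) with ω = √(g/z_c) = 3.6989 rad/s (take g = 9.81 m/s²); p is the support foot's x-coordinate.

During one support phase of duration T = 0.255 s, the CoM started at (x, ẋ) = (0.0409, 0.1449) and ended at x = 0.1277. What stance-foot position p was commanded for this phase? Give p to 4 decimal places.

ωT = 3.6989·0.255 = 0.943219; cosh(ωT) = 1.478804, sinh(ωT) = 1.089432
x(T) = p + (x₀−p)·cosh(ωT) + (ẋ₀/ω)·sinh(ωT) ⇒ p·(1 − cosh) = x(T) − x₀·cosh − (ẋ₀/ω)·sinh
numerator   = 0.1277 − (0.0409)·1.478804 − (0.1449/3.6989)·1.089432 = 0.024540
denominator = 1 − 1.478804 = -0.478804
p = 0.024540 / -0.478804 = -0.0513

p = -0.0513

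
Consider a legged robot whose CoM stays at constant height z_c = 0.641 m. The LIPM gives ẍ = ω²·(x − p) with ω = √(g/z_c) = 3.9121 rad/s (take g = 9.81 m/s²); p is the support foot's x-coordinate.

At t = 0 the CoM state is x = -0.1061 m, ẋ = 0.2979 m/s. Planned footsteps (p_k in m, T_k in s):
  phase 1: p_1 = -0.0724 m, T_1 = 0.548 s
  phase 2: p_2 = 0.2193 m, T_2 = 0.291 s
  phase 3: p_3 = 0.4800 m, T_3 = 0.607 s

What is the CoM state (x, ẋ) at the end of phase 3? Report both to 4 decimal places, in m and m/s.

x = 0.2446, ẋ = -0.7904

phase 1: p=-0.0724, T=0.548, ωT=2.143831, cosh=4.324632, sinh=4.207427; start (x,ẋ)=(-0.106100, 0.297900) → end (x,ẋ)=(0.102249, 0.733610)
phase 2: p=0.2193, T=0.291, ωT=1.138421, cosh=1.721080, sinh=1.400756; start (x,ẋ)=(0.102249, 0.733610) → end (x,ẋ)=(0.280520, 0.621172)
phase 3: p=0.4800, T=0.607, ωT=2.374645, cosh=5.420121, sinh=5.327073; start (x,ẋ)=(0.280520, 0.621172) → end (x,ẋ)=(0.244637, -0.790353)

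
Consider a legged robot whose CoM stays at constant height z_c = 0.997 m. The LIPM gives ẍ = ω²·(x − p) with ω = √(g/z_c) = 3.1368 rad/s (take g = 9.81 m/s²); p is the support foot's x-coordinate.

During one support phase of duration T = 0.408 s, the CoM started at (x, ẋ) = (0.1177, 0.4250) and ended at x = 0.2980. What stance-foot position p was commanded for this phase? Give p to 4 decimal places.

p = 0.1652

ωT = 3.1368·0.408 = 1.279814; cosh(ωT) = 1.937031, sinh(ωT) = 1.658942
x(T) = p + (x₀−p)·cosh(ωT) + (ẋ₀/ω)·sinh(ωT) ⇒ p·(1 − cosh) = x(T) − x₀·cosh − (ẋ₀/ω)·sinh
numerator   = 0.2980 − (0.1177)·1.937031 − (0.4250/3.1368)·1.658942 = -0.154756
denominator = 1 − 1.937031 = -0.937031
p = -0.154756 / -0.937031 = 0.1652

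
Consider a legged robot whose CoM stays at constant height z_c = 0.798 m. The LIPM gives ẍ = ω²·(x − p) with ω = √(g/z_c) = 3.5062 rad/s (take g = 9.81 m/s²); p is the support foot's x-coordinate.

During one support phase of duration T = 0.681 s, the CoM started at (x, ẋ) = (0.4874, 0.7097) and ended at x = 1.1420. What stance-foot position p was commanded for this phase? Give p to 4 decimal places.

ωT = 3.5062·0.681 = 2.387722; cosh(ωT) = 5.490251, sinh(ωT) = 5.398412
x(T) = p + (x₀−p)·cosh(ωT) + (ẋ₀/ω)·sinh(ωT) ⇒ p·(1 − cosh) = x(T) − x₀·cosh − (ẋ₀/ω)·sinh
numerator   = 1.1420 − (0.4874)·5.490251 − (0.7097/3.5062)·5.398412 = -2.626657
denominator = 1 − 5.490251 = -4.490251
p = -2.626657 / -4.490251 = 0.5850

p = 0.5850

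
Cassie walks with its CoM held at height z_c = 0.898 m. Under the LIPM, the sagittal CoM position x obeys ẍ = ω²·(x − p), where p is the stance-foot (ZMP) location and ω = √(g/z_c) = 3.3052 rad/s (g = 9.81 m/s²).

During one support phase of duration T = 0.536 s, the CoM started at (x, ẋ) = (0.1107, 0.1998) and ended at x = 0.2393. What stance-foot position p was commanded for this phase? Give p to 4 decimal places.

ωT = 3.3052·0.536 = 1.771587; cosh(ωT) = 3.025121, sinh(ωT) = 2.855058
x(T) = p + (x₀−p)·cosh(ωT) + (ẋ₀/ω)·sinh(ωT) ⇒ p·(1 − cosh) = x(T) − x₀·cosh − (ẋ₀/ω)·sinh
numerator   = 0.2393 − (0.1107)·3.025121 − (0.1998/3.3052)·2.855058 = -0.268170
denominator = 1 − 3.025121 = -2.025121
p = -0.268170 / -2.025121 = 0.1324

p = 0.1324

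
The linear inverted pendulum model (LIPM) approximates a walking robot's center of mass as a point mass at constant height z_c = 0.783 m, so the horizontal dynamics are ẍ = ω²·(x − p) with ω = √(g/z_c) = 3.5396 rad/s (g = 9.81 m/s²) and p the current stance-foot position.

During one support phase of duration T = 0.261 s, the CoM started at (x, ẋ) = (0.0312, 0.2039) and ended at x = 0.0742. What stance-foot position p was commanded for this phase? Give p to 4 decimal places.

ωT = 3.5396·0.261 = 0.923836; cosh(ωT) = 1.457963, sinh(ωT) = 1.060970
x(T) = p + (x₀−p)·cosh(ωT) + (ẋ₀/ω)·sinh(ωT) ⇒ p·(1 − cosh) = x(T) − x₀·cosh − (ẋ₀/ω)·sinh
numerator   = 0.0742 − (0.0312)·1.457963 − (0.2039/3.5396)·1.060970 = -0.032406
denominator = 1 − 1.457963 = -0.457963
p = -0.032406 / -0.457963 = 0.0708

p = 0.0708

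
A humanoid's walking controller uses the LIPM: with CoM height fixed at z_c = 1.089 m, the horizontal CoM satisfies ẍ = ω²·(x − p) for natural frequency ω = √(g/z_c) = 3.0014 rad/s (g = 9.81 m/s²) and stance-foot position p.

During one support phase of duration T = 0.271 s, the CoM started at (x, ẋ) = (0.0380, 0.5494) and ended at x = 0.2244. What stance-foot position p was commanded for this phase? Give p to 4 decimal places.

ωT = 3.0014·0.271 = 0.813379; cosh(ωT) = 1.349437, sinh(ωT) = 0.906080
x(T) = p + (x₀−p)·cosh(ωT) + (ẋ₀/ω)·sinh(ωT) ⇒ p·(1 − cosh) = x(T) − x₀·cosh − (ẋ₀/ω)·sinh
numerator   = 0.2244 − (0.0380)·1.349437 − (0.5494/3.0014)·0.906080 = 0.007265
denominator = 1 − 1.349437 = -0.349437
p = 0.007265 / -0.349437 = -0.0208

p = -0.0208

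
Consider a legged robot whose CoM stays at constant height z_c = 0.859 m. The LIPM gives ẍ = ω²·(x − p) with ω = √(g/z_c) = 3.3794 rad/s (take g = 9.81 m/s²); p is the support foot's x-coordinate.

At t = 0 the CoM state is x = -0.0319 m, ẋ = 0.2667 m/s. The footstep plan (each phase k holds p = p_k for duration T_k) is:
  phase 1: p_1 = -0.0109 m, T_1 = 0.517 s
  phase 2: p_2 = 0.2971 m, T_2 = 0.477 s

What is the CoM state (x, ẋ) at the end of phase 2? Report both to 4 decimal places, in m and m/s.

x = 0.3257, ẋ = 0.3160

phase 1: p=-0.0109, T=0.517, ωT=1.747150, cosh=2.956247, sinh=2.781977; start (x,ẋ)=(-0.031900, 0.266700) → end (x,ẋ)=(0.146571, 0.591001)
phase 2: p=0.2971, T=0.477, ωT=1.611974, cosh=2.606094, sinh=2.406601; start (x,ẋ)=(0.146571, 0.591001) → end (x,ẋ)=(0.325681, 0.315970)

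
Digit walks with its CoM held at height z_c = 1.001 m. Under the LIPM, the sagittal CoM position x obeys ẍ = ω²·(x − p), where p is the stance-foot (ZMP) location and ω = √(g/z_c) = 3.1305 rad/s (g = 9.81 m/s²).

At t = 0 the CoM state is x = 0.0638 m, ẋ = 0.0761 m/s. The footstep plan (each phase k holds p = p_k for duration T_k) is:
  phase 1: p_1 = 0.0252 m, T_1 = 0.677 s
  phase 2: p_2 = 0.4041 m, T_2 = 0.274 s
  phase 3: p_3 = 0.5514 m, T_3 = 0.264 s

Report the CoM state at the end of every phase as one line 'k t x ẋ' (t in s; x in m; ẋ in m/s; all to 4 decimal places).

1 0.6770 0.2879 0.8171
2 0.9510 0.4949 0.7850
3 1.2150 0.7061 0.9053

phase 1: p=0.0252, T=0.677, ωT=2.119349, cosh=4.222911, sinh=4.102801; start (x,ẋ)=(0.063800, 0.076100) → end (x,ẋ)=(0.287940, 0.817135)
phase 2: p=0.4041, T=0.274, ωT=0.857757, cosh=1.390989, sinh=0.966877; start (x,ẋ)=(0.287940, 0.817135) → end (x,ẋ)=(0.494901, 0.785032)
phase 3: p=0.5514, T=0.264, ωT=0.826452, cosh=1.361398, sinh=0.923799; start (x,ẋ)=(0.494901, 0.785032) → end (x,ẋ)=(0.706142, 0.905349)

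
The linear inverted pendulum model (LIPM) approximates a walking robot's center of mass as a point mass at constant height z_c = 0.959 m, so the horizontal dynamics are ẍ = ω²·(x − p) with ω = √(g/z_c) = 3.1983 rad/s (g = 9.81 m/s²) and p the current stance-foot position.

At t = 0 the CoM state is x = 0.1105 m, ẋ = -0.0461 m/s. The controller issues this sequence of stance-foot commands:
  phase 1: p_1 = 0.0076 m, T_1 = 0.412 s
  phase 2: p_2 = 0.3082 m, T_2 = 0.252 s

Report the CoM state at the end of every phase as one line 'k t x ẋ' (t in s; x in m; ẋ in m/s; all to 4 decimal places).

1 0.4120 0.1885 0.4783
2 0.6640 0.2815 0.2993

phase 1: p=0.0076, T=0.412, ωT=1.317700, cosh=2.001285, sinh=1.733535; start (x,ẋ)=(0.110500, -0.046100) → end (x,ẋ)=(0.188545, 0.478256)
phase 2: p=0.3082, T=0.252, ωT=0.805972, cosh=1.342762, sinh=0.896108; start (x,ẋ)=(0.188545, 0.478256) → end (x,ẋ)=(0.281531, 0.299250)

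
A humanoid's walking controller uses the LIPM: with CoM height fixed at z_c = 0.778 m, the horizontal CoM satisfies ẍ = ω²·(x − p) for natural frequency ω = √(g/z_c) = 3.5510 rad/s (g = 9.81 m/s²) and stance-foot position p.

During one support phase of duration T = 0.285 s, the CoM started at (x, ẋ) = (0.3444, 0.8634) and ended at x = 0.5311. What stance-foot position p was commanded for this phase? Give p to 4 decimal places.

ωT = 3.5510·0.285 = 1.012035; cosh(ωT) = 1.557336, sinh(ωT) = 1.193858
x(T) = p + (x₀−p)·cosh(ωT) + (ẋ₀/ω)·sinh(ωT) ⇒ p·(1 − cosh) = x(T) − x₀·cosh − (ẋ₀/ω)·sinh
numerator   = 0.5311 − (0.3444)·1.557336 − (0.8634/3.5510)·1.193858 = -0.295524
denominator = 1 − 1.557336 = -0.557336
p = -0.295524 / -0.557336 = 0.5302

p = 0.5302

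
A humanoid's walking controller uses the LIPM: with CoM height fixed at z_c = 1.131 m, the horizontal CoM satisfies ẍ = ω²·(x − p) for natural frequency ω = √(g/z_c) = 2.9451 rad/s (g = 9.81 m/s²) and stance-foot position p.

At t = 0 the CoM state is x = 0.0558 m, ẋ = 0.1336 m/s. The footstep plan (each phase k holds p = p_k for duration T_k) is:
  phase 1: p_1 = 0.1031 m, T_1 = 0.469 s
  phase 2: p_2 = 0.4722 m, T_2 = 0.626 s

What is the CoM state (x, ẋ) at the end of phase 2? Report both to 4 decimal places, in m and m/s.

phase 1: p=0.1031, T=0.469, ωT=1.381252, cosh=2.115572, sinh=1.864309; start (x,ẋ)=(0.055800, 0.133600) → end (x,ẋ)=(0.087605, 0.022936)
phase 2: p=0.4722, T=0.626, ωT=1.843633, cosh=3.238847, sinh=3.080606; start (x,ẋ)=(0.087605, 0.022936) → end (x,ẋ)=(-0.749453, -3.415025)

x = -0.7495, ẋ = -3.4150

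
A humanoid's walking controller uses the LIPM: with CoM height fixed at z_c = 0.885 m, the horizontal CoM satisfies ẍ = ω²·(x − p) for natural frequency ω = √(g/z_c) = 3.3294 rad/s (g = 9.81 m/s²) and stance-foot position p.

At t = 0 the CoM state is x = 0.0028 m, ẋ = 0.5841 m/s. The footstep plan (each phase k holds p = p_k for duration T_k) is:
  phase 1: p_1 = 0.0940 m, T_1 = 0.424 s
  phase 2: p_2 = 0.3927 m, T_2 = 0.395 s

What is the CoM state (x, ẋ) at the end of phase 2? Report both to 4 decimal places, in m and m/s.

x = 0.4313, ẋ = 0.4534

phase 1: p=0.0940, T=0.424, ωT=1.411666, cosh=2.173260, sinh=1.929523; start (x,ẋ)=(0.002800, 0.584100) → end (x,ẋ)=(0.234308, 0.683518)
phase 2: p=0.3927, T=0.395, ωT=1.315113, cosh=1.996808, sinh=1.728364; start (x,ẋ)=(0.234308, 0.683518) → end (x,ẋ)=(0.431252, 0.453404)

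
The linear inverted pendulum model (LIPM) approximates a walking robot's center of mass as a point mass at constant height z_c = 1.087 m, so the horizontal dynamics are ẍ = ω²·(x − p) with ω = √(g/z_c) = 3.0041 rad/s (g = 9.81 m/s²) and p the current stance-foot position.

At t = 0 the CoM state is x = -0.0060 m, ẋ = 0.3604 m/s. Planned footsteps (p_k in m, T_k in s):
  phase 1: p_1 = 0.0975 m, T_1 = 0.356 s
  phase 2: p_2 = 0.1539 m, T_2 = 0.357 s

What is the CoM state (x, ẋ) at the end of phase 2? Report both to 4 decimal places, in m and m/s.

x = 0.1188, ẋ = 0.0315

phase 1: p=0.0975, T=0.356, ωT=1.069460, cosh=1.628499, sinh=1.285305; start (x,ẋ)=(-0.006000, 0.360400) → end (x,ẋ)=(0.083148, 0.187278)
phase 2: p=0.1539, T=0.357, ωT=1.072464, cosh=1.632368, sinh=1.290203; start (x,ẋ)=(0.083148, 0.187278) → end (x,ẋ)=(0.118839, 0.031478)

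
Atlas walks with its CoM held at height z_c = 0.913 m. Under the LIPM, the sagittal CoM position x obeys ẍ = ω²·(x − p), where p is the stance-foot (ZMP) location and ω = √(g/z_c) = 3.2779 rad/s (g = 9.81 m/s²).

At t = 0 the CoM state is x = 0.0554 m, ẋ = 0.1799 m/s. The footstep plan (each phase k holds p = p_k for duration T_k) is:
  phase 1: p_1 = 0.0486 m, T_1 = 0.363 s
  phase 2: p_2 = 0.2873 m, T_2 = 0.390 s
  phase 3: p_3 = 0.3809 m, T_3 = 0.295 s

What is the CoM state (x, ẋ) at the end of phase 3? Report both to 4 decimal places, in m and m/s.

x = 0.0568, ẋ = -0.8579

phase 1: p=0.0486, T=0.363, ωT=1.189878, cosh=1.795469, sinh=1.491210; start (x,ẋ)=(0.055400, 0.179900) → end (x,ẋ)=(0.142651, 0.356244)
phase 2: p=0.2873, T=0.390, ωT=1.278381, cosh=1.934655, sinh=1.656167; start (x,ẋ)=(0.142651, 0.356244) → end (x,ẋ)=(0.187447, -0.096056)
phase 3: p=0.3809, T=0.295, ωT=0.966980, cosh=1.505110, sinh=1.124881; start (x,ẋ)=(0.187447, -0.096056) → end (x,ẋ)=(0.056768, -0.857885)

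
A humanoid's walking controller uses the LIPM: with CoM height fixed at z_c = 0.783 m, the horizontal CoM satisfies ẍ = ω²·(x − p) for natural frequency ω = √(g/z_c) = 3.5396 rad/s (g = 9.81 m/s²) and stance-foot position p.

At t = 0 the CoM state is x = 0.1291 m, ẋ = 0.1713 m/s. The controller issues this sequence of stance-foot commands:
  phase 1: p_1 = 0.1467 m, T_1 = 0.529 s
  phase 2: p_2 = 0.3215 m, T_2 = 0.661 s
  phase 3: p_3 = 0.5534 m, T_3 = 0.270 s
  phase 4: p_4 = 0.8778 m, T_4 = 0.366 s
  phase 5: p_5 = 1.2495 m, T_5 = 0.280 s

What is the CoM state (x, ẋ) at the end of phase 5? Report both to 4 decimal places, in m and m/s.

x = -0.5191, ẋ = -5.6205

phase 1: p=0.1467, T=0.529, ωT=1.872448, cosh=3.328974, sinh=3.175228; start (x,ẋ)=(0.129100, 0.171300) → end (x,ẋ)=(0.241776, 0.372446)
phase 2: p=0.3215, T=0.661, ωT=2.339676, cosh=5.237114, sinh=5.140755; start (x,ẋ)=(0.241776, 0.372446) → end (x,ẋ)=(0.444901, 0.499871)
phase 3: p=0.5534, T=0.270, ωT=0.955692, cosh=1.492508, sinh=1.107962; start (x,ẋ)=(0.444901, 0.499871) → end (x,ẋ)=(0.547934, 0.320557)
phase 4: p=0.8778, T=0.366, ωT=1.295494, cosh=1.963281, sinh=1.689518; start (x,ẋ)=(0.547934, 0.320557) → end (x,ẋ)=(0.383188, -1.343329)
phase 5: p=1.2495, T=0.280, ωT=0.991088, cosh=1.532668, sinh=1.161496; start (x,ẋ)=(0.383188, -1.343329) → end (x,ẋ)=(-0.519074, -5.620487)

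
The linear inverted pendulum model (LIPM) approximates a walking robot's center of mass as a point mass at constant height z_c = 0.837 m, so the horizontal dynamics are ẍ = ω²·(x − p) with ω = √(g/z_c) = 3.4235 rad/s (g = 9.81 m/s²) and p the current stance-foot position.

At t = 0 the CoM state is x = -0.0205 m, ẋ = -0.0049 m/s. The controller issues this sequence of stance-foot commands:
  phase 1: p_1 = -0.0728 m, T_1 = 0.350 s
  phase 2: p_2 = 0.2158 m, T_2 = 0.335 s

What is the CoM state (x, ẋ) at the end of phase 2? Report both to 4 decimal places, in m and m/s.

phase 1: p=-0.0728, T=0.350, ωT=1.198225, cosh=1.807979, sinh=1.506250; start (x,ẋ)=(-0.020500, -0.004900) → end (x,ẋ)=(0.019601, 0.260834)
phase 2: p=0.2158, T=0.335, ωT=1.146873, cosh=1.732980, sinh=1.415351; start (x,ẋ)=(0.019601, 0.260834) → end (x,ẋ)=(-0.016374, -0.498652)

x = -0.0164, ẋ = -0.4987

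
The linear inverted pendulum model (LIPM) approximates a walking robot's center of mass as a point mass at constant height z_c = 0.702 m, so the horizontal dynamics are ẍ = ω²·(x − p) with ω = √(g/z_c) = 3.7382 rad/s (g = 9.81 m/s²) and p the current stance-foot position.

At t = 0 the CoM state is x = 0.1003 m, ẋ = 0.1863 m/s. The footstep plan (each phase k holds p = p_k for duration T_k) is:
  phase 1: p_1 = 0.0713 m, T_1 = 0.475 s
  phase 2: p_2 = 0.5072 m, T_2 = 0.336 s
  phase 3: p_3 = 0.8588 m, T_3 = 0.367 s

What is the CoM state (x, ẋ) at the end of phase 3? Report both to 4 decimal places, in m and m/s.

x = 0.3098, ẋ = -1.6002

phase 1: p=0.0713, T=0.475, ωT=1.775645, cosh=3.036731, sinh=2.867357; start (x,ẋ)=(0.100300, 0.186300) → end (x,ẋ)=(0.302265, 0.876587)
phase 2: p=0.5072, T=0.336, ωT=1.256035, cosh=1.898126, sinh=1.613345; start (x,ẋ)=(0.302265, 0.876587) → end (x,ẋ)=(0.496528, 0.427909)
phase 3: p=0.8588, T=0.367, ωT=1.371919, cosh=2.098266, sinh=1.844646; start (x,ẋ)=(0.496528, 0.427909) → end (x,ẋ)=(0.309813, -1.600235)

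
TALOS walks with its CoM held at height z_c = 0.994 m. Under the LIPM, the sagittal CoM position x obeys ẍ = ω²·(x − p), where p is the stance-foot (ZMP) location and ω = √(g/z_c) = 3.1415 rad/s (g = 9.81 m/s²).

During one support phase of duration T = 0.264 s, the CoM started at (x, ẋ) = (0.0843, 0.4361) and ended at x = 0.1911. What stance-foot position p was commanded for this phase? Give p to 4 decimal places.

ωT = 3.1415·0.264 = 0.829356; cosh(ωT) = 1.364086, sinh(ωT) = 0.927756
x(T) = p + (x₀−p)·cosh(ωT) + (ẋ₀/ω)·sinh(ωT) ⇒ p·(1 − cosh) = x(T) − x₀·cosh − (ẋ₀/ω)·sinh
numerator   = 0.1911 − (0.0843)·1.364086 − (0.4361/3.1415)·0.927756 = -0.052683
denominator = 1 − 1.364086 = -0.364086
p = -0.052683 / -0.364086 = 0.1447

p = 0.1447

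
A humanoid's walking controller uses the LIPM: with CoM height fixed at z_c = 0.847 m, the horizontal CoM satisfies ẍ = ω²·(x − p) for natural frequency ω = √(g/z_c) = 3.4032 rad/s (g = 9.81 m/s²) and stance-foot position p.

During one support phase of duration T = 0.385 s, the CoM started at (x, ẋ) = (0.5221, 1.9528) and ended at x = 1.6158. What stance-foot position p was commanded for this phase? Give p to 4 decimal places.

ωT = 3.4032·0.385 = 1.310232; cosh(ωT) = 1.988396, sinh(ωT) = 1.718638
x(T) = p + (x₀−p)·cosh(ωT) + (ẋ₀/ω)·sinh(ωT) ⇒ p·(1 − cosh) = x(T) − x₀·cosh − (ẋ₀/ω)·sinh
numerator   = 1.6158 − (0.5221)·1.988396 − (1.9528/3.4032)·1.718638 = -0.408518
denominator = 1 − 1.988396 = -0.988396
p = -0.408518 / -0.988396 = 0.4133

p = 0.4133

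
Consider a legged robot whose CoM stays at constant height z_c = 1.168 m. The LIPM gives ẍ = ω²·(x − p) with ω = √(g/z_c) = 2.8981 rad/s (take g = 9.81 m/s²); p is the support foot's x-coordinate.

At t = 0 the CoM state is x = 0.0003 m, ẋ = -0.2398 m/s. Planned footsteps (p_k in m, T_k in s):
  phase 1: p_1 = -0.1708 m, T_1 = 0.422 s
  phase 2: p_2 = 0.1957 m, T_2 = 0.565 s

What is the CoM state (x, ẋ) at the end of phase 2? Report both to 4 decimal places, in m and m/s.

phase 1: p=-0.1708, T=0.422, ωT=1.222998, cosh=1.845852, sinh=1.551506; start (x,ẋ)=(0.000300, -0.239800) → end (x,ẋ)=(0.016648, 0.326702)
phase 2: p=0.1957, T=0.565, ωT=1.637426, cosh=2.668200, sinh=2.473720; start (x,ẋ)=(0.016648, 0.326702) → end (x,ẋ)=(-0.003185, -0.411935)

x = -0.0032, ẋ = -0.4119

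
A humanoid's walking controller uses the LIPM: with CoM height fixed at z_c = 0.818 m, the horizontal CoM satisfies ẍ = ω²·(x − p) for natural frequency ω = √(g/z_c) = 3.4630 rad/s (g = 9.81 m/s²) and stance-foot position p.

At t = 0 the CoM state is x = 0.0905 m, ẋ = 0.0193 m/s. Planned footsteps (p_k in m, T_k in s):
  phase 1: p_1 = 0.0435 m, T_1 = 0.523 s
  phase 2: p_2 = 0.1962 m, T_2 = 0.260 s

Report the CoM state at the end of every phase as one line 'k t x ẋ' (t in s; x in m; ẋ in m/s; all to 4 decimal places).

1 0.5230 0.2077 0.5452
2 0.7830 0.3744 0.8223

phase 1: p=0.0435, T=0.523, ωT=1.811149, cosh=3.140469, sinh=2.977003; start (x,ẋ)=(0.090500, 0.019300) → end (x,ẋ)=(0.207693, 0.545151)
phase 2: p=0.1962, T=0.260, ωT=0.900380, cosh=1.433477, sinh=1.027061; start (x,ẋ)=(0.207693, 0.545151) → end (x,ẋ)=(0.374357, 0.822340)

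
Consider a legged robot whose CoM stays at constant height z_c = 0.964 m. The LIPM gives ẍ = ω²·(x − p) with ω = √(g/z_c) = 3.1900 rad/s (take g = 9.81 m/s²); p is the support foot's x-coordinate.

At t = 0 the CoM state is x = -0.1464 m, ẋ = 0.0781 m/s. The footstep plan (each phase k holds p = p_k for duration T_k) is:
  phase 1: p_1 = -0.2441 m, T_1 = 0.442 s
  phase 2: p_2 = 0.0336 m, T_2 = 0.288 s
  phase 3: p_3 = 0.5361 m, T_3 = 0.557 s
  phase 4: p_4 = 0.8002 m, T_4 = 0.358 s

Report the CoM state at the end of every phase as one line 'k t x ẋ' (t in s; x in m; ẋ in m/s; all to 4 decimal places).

phase 1: p=-0.2441, T=0.442, ωT=1.409980, cosh=2.170011, sinh=1.925863; start (x,ẋ)=(-0.146400, 0.078100) → end (x,ẋ)=(0.015060, 0.769698)
phase 2: p=0.0336, T=0.288, ωT=0.918720, cosh=1.452555, sinh=1.053526; start (x,ẋ)=(0.015060, 0.769698) → end (x,ẋ)=(0.260870, 1.055722)
phase 3: p=0.5361, T=0.557, ωT=1.776830, cosh=3.040131, sinh=2.870957; start (x,ẋ)=(0.260870, 1.055722) → end (x,ẋ)=(0.649500, 0.688878)
phase 4: p=0.8002, T=0.358, ωT=1.142020, cosh=1.726132, sinh=1.406959; start (x,ẋ)=(0.649500, 0.688878) → end (x,ẋ)=(0.843904, 0.512724)

1 0.4420 0.0151 0.7697
2 0.7300 0.2609 1.0557
3 1.2870 0.6495 0.6889
4 1.6450 0.8439 0.5127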